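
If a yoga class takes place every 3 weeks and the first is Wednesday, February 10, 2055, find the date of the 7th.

June 16, 2055

The 7th occurrence is 6 intervals after the first: 6 × 21 = 126 days after February 10, 2055.
February has 28 days — 18 days to the end of February leaves 108.
March has 31 days (77 left).
April has 30 days (47 left).
May has 31 days (16 left).
16 days into June → June 16, 2055.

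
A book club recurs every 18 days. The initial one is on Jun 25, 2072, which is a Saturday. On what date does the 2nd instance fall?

The 2nd occurrence is 1 interval after the first: 1 × 18 = 18 days after Jun 25, 2072.
Jun has 30 days — 5 days to the end of Jun leaves 13.
13 days into Jul → Jul 13, 2072.

Jul 13, 2072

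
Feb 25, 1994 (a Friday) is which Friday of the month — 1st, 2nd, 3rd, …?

4th

Day 25 falls in week ⌈25/7⌉ of the month.
Days 1–7 hold the 1st Friday, 8–14 the 2nd, 15–21 the 3rd, 22–28 the 4th, 29–31 the 5th.
25 is in the range for the 4th.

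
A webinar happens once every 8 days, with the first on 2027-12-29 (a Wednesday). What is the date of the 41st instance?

2028-11-13

The 41st occurrence is 40 intervals after the first: 40 × 8 = 320 days after 2027-12-29.
December has 31 days — 2 days to the end of December leaves 318.
January has 31 days (287 left).
February has 29 days (258 left).
March has 31 days (227 left).
April has 30 days (197 left).
May has 31 days (166 left).
June has 30 days (136 left).
July has 31 days (105 left).
August has 31 days (74 left).
September has 30 days (44 left).
October has 31 days (13 left).
13 days into November → 2028-11-13.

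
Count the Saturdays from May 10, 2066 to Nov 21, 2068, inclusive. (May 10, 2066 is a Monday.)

May 10, 2066 is a Monday; the first Saturday on or after it is May 15, 2066 (5 days later).
From May 15, 2066 to Nov 21, 2068: 230 + 365 + 326 = 921 days (rest of 2066, 2067, to Nov 21, 2068 in 2068).
921 ÷ 7 = 131 full weeks with remainder 4, so 131 more Saturdays after the first → 132.

132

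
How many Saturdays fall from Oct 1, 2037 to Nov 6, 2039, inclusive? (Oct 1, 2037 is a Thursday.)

110

Oct 1, 2037 is a Thursday; the first Saturday on or after it is Oct 3, 2037 (2 days later).
From Oct 3, 2037 to Nov 6, 2039: 89 + 365 + 310 = 764 days (rest of 2037, 2038, to Nov 6, 2039 in 2039).
764 ÷ 7 = 109 full weeks with remainder 1, so 109 more Saturdays after the first → 110.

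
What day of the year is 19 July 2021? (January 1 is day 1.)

200

Days in months before July: 31 + 28 + 31 + 30 + 31 + 30 = 181.
Plus 19 days into July → day 200.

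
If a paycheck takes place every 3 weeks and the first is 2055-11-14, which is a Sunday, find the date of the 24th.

2057-03-11

The 24th occurrence is 23 intervals after the first: 23 × 21 = 483 days after 2055-11-14.
November has 30 days — 16 days to the end of November leaves 467.
From end of November to end of 2055 is 31 days (436 left).
2056 has 366 days (70 left).
January has 31 days (39 left).
February has 28 days (11 left).
11 days into March → 2057-03-11.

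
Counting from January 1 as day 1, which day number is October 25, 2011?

298

Days in months before October: 31 + 28 + 31 + 30 + 31 + 30 + 31 + 31 + 30 = 273.
Plus 25 days into October → day 298.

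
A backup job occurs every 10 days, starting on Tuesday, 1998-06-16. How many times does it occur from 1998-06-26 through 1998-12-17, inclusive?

18

Occurrences land 10·i days after 1998-06-16 for i = 0, 1, 2, …
1998-06-26 is 10 days after the start; 10 ÷ 10 = 1 remainder 0. First occurrence in the window: #2 on 1998-06-26 (1×10 = 10 days in).
1998-12-17 is 184 days after the start; 184 ÷ 10 = 18 remainder 4. Last occurrence in the window: #19 on 1998-12-13.
Occurrences #2 through #19: 18 in total.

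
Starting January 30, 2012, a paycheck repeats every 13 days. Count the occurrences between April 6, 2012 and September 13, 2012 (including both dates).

Occurrences land 13·i days after January 30, 2012 for i = 0, 1, 2, …
April 6, 2012 is 67 days after the start; 67 ÷ 13 = 5 remainder 2; since the remainder is 2, round up to i = 6. First occurrence in the window: #7 on April 17, 2012 (6×13 = 78 days in).
September 13, 2012 is 227 days after the start; 227 ÷ 13 = 17 remainder 6. Last occurrence in the window: #18 on September 7, 2012.
Occurrences #7 through #18: 12 in total.

12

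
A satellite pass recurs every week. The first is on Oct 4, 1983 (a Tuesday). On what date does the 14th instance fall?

The 14th occurrence is 13 intervals after the first: 13 × 7 = 91 days after Oct 4, 1983.
Oct has 31 days — 27 days to the end of Oct leaves 64.
Nov has 30 days (34 left).
Dec has 31 days (3 left).
3 days into Jan → Jan 3, 1984.

Jan 3, 1984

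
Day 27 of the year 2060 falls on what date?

27 into January → January 27.

January 27, 2060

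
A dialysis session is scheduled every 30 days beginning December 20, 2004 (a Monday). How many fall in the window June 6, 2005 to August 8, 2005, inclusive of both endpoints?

2

Occurrences land 30·i days after December 20, 2004 for i = 0, 1, 2, …
June 6, 2005 is 168 days after the start; 168 ÷ 30 = 5 remainder 18; since the remainder is 18, round up to i = 6. First occurrence in the window: #7 on June 18, 2005 (6×30 = 180 days in).
August 8, 2005 is 231 days after the start; 231 ÷ 30 = 7 remainder 21. Last occurrence in the window: #8 on July 18, 2005.
Occurrences #7 through #8: 2 in total.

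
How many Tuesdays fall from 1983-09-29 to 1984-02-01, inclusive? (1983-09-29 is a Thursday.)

18

1983-09-29 is a Thursday; the first Tuesday on or after it is 1983-10-04 (5 days later).
From 1983-10-04 to 1984-02-01: 27 + 30 + 31 + 31 + 1 = 120 days (rest of October, November, December, January, February).
120 ÷ 7 = 17 full weeks with remainder 1, so 17 more Tuesdays after the first → 18.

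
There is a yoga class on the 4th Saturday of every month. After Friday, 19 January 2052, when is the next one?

27 January 2052

January 2052 starts on a Monday; its first Saturday is the 6th, so the 4th Saturday is the 27th — 27 January 2052.
27 January 2052 is after 19 January 2052, so that is the next one.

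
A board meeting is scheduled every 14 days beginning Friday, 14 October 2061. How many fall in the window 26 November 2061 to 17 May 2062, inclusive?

Occurrences land 14·i days after 14 October 2061 for i = 0, 1, 2, …
26 November 2061 is 43 days after the start; 43 ÷ 14 = 3 remainder 1; since the remainder is 1, round up to i = 4. First occurrence in the window: #5 on 9 December 2061 (4×14 = 56 days in).
17 May 2062 is 215 days after the start; 215 ÷ 14 = 15 remainder 5. Last occurrence in the window: #16 on 12 May 2062.
Occurrences #5 through #16: 12 in total.

12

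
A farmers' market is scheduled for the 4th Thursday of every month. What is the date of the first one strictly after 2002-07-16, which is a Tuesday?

2002-07-25

July 2002 starts on a Monday; its first Thursday is the 4th, so the 4th Thursday is the 25th — 2002-07-25.
2002-07-25 is after 2002-07-16, so that is the next one.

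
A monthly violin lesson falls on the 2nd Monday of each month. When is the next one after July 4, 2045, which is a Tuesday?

July 10, 2045

July 2045 starts on a Saturday; its first Monday is the 3rd, so the 2nd Monday is the 10th — July 10, 2045.
July 10, 2045 is after July 4, 2045, so that is the next one.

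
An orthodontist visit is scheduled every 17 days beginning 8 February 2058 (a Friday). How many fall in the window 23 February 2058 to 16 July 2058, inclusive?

Occurrences land 17·i days after 8 February 2058 for i = 0, 1, 2, …
23 February 2058 is 15 days after the start; 15 ÷ 17 = 0 remainder 15; since the remainder is 15, round up to i = 1. First occurrence in the window: #2 on 25 February 2058 (1×17 = 17 days in).
16 July 2058 is 158 days after the start; 158 ÷ 17 = 9 remainder 5. Last occurrence in the window: #10 on 11 July 2058.
Occurrences #2 through #10: 9 in total.

9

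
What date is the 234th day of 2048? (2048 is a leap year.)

2048-08-21

January has 31 days (234 − 31 = 203 remain).
February has 29 days (203 − 29 = 174 remain).
March has 31 days (174 − 31 = 143 remain).
April has 30 days (143 − 30 = 113 remain).
May has 31 days (113 − 31 = 82 remain).
June has 30 days (82 − 30 = 52 remain).
July has 31 days (52 − 31 = 21 remain).
21 into August → August 21.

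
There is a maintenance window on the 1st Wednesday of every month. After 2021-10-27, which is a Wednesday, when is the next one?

October 2021 starts on a Friday, so its 1st Wednesday is 2021-10-06 (5 days in).
That is not after 2021-10-27, so look at November 2021.
November 2021 starts on a Monday, so its 1st Wednesday is 2021-11-03 (2 days in).

2021-11-03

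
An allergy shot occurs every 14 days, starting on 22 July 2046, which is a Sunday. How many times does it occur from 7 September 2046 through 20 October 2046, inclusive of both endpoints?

3

Occurrences land 14·i days after 22 July 2046 for i = 0, 1, 2, …
7 September 2046 is 47 days after the start; 47 ÷ 14 = 3 remainder 5; since the remainder is 5, round up to i = 4. First occurrence in the window: #5 on 16 September 2046 (4×14 = 56 days in).
20 October 2046 is 90 days after the start; 90 ÷ 14 = 6 remainder 6. Last occurrence in the window: #7 on 14 October 2046.
Occurrences #5 through #7: 3 in total.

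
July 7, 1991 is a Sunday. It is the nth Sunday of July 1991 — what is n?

Day 7 falls in week ⌈7/7⌉ of the month.
Days 1–7 hold the 1st Sunday, 8–14 the 2nd, 15–21 the 3rd, 22–28 the 4th, 29–31 the 5th.
7 is in the range for the 1st.

1st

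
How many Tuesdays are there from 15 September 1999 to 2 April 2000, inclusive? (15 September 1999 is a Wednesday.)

28

15 September 1999 is a Wednesday; the first Tuesday on or after it is 21 September 1999 (6 days later).
From 21 September 1999 to 2 April 2000: 9 + 31 + 30 + 31 + 31 + 29 + 31 + 2 = 194 days (rest of September, October, November, December, January, February, March, April).
194 ÷ 7 = 27 full weeks with remainder 5, so 27 more Tuesdays after the first → 28.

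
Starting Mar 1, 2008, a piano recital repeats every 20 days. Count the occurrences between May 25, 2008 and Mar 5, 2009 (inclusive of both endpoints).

Occurrences land 20·i days after Mar 1, 2008 for i = 0, 1, 2, …
May 25, 2008 is 85 days after the start; 85 ÷ 20 = 4 remainder 5; since the remainder is 5, round up to i = 5. First occurrence in the window: #6 on Jun 9, 2008 (5×20 = 100 days in).
Mar 5, 2009 is 369 days after the start; 369 ÷ 20 = 18 remainder 9. Last occurrence in the window: #19 on Feb 24, 2009.
Occurrences #6 through #19: 14 in total.

14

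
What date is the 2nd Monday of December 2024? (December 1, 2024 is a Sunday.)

December 2024 begins on a Sunday, so the first Monday is December 2 (1 day later).
The 2nd Monday is 1 weeks later: 2 + 7 = 9.

2024-12-09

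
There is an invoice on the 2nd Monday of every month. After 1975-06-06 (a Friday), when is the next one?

1975-06-09

June 1975 starts on a Sunday; its first Monday is the 2nd, so the 2nd Monday is the 9th — 1975-06-09.
1975-06-09 is after 1975-06-06, so that is the next one.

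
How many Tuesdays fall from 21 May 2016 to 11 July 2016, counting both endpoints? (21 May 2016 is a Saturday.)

7

21 May 2016 is a Saturday; the first Tuesday on or after it is 24 May 2016 (3 days later).
From 24 May 2016 to 11 July 2016: 7 + 30 + 11 = 48 days (rest of May, June, July).
48 ÷ 7 = 6 full weeks with remainder 6, so 6 more Tuesdays after the first → 7.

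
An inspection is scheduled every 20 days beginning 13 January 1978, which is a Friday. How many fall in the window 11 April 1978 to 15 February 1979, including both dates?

15

Occurrences land 20·i days after 13 January 1978 for i = 0, 1, 2, …
11 April 1978 is 88 days after the start; 88 ÷ 20 = 4 remainder 8; since the remainder is 8, round up to i = 5. First occurrence in the window: #6 on 23 April 1978 (5×20 = 100 days in).
15 February 1979 is 398 days after the start; 398 ÷ 20 = 19 remainder 18. Last occurrence in the window: #20 on 28 January 1979.
Occurrences #6 through #20: 15 in total.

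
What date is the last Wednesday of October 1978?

25 October 1978

October 1978 begins on a Sunday, so the first Wednesday is October 4 (3 days later).
October 1978 has 31 days. Adding weeks: 4, 11, 18, 25 — the last one ≤ 31 is the 25th.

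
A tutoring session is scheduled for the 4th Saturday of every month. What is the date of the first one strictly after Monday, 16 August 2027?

28 August 2027

August 2027 starts on a Sunday; its first Saturday is the 7th, so the 4th Saturday is the 28th — 28 August 2027.
28 August 2027 is after 16 August 2027, so that is the next one.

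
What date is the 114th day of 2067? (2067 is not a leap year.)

24 April 2067

January has 31 days (114 − 31 = 83 remain).
February has 28 days (83 − 28 = 55 remain).
March has 31 days (55 − 31 = 24 remain).
24 into April → April 24.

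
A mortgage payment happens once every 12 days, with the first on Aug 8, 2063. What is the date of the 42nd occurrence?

Dec 12, 2064

The 42nd occurrence is 41 intervals after the first: 41 × 12 = 492 days after Aug 8, 2063.
Aug has 31 days — 23 days to the end of Aug leaves 469.
From end of Aug to end of 2063 is 122 days (347 left).
Jan has 31 days (316 left).
Feb has 29 days (287 left).
Mar has 31 days (256 left).
Apr has 30 days (226 left).
May has 31 days (195 left).
Jun has 30 days (165 left).
Jul has 31 days (134 left).
Aug has 31 days (103 left).
Sep has 30 days (73 left).
Oct has 31 days (42 left).
Nov has 30 days (12 left).
12 days into Dec → Dec 12, 2064.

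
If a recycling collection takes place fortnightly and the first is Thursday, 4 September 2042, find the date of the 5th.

30 October 2042

The 5th occurrence is 4 intervals after the first: 4 × 14 = 56 days after 4 September 2042.
September has 30 days — 26 days to the end of September leaves 30.
30 days into October → 30 October 2042.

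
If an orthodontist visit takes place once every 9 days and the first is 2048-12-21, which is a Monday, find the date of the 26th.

2049-08-03

The 26th occurrence is 25 intervals after the first: 25 × 9 = 225 days after 2048-12-21.
December has 31 days — 10 days to the end of December leaves 215.
January has 31 days (184 left).
February has 28 days (156 left).
March has 31 days (125 left).
April has 30 days (95 left).
May has 31 days (64 left).
June has 30 days (34 left).
July has 31 days (3 left).
3 days into August → 2049-08-03.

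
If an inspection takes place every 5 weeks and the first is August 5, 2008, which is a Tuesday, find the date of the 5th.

The 5th occurrence is 4 intervals after the first: 4 × 35 = 140 days after August 5, 2008.
August has 31 days — 26 days to the end of August leaves 114.
September has 30 days (84 left).
October has 31 days (53 left).
November has 30 days (23 left).
23 days into December → December 23, 2008.

December 23, 2008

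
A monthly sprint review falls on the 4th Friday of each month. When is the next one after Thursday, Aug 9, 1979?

Aug 1979 starts on a Wednesday; its first Friday is the 3rd, so the 4th Friday is the 24th — Aug 24, 1979.
Aug 24, 1979 is after Aug 9, 1979, so that is the next one.

Aug 24, 1979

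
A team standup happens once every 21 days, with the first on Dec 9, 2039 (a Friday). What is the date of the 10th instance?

The 10th occurrence is 9 intervals after the first: 9 × 21 = 189 days after Dec 9, 2039.
Dec has 31 days — 22 days to the end of Dec leaves 167.
Jan has 31 days (136 left).
Feb has 29 days (107 left).
Mar has 31 days (76 left).
Apr has 30 days (46 left).
May has 31 days (15 left).
15 days into Jun → Jun 15, 2040.

Jun 15, 2040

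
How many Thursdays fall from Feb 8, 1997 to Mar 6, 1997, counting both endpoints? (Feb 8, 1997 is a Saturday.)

4

Feb 8, 1997 is a Saturday; the first Thursday on or after it is Feb 13, 1997 (5 days later).
From Feb 13, 1997 to Mar 6, 1997: 15 + 6 = 21 days (rest of Feb, Mar).
21 ÷ 7 = 3 full weeks with remainder 0, so 3 more Thursdays after the first → 4.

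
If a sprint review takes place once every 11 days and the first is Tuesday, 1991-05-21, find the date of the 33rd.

The 33rd occurrence is 32 intervals after the first: 32 × 11 = 352 days after 1991-05-21.
May has 31 days — 10 days to the end of May leaves 342.
June has 30 days (312 left).
July has 31 days (281 left).
August has 31 days (250 left).
September has 30 days (220 left).
October has 31 days (189 left).
November has 30 days (159 left).
December has 31 days (128 left).
January has 31 days (97 left).
February has 29 days (68 left).
March has 31 days (37 left).
April has 30 days (7 left).
7 days into May → 1992-05-07.

1992-05-07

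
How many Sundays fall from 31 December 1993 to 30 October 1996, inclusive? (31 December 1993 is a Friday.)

31 December 1993 is a Friday; the first Sunday on or after it is 2 January 1994 (2 days later).
From 2 January 1994 to 30 October 1996: 363 + 365 + 304 = 1032 days (rest of 1994, 1995, to 30 October 1996 in 1996).
1032 ÷ 7 = 147 full weeks with remainder 3, so 147 more Sundays after the first → 148.

148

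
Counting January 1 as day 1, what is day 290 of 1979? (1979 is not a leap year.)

17 October 1979

January has 31 days (290 − 31 = 259 remain).
February has 28 days (259 − 28 = 231 remain).
March has 31 days (231 − 31 = 200 remain).
April has 30 days (200 − 30 = 170 remain).
May has 31 days (170 − 31 = 139 remain).
June has 30 days (139 − 30 = 109 remain).
July has 31 days (109 − 31 = 78 remain).
August has 31 days (78 − 31 = 47 remain).
September has 30 days (47 − 30 = 17 remain).
17 into October → October 17.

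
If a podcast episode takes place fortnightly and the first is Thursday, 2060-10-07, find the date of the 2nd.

2060-10-21

The 2nd occurrence is 1 interval after the first: 1 × 14 = 14 days after 2060-10-07.
14 days later is 2060-10-21.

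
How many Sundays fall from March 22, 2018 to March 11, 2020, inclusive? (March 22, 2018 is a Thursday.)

March 22, 2018 is a Thursday; the first Sunday on or after it is March 25, 2018 (3 days later).
From March 25, 2018 to March 11, 2020: 281 + 365 + 71 = 717 days (rest of 2018, 2019, to March 11, 2020 in 2020).
717 ÷ 7 = 102 full weeks with remainder 3, so 102 more Sundays after the first → 103.

103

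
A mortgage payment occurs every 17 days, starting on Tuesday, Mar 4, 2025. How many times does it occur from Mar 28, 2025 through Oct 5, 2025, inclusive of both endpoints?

11

Occurrences land 17·i days after Mar 4, 2025 for i = 0, 1, 2, …
Mar 28, 2025 is 24 days after the start; 24 ÷ 17 = 1 remainder 7; since the remainder is 7, round up to i = 2. First occurrence in the window: #3 on Apr 7, 2025 (2×17 = 34 days in).
Oct 5, 2025 is 215 days after the start; 215 ÷ 17 = 12 remainder 11. Last occurrence in the window: #13 on Sep 24, 2025.
Occurrences #3 through #13: 11 in total.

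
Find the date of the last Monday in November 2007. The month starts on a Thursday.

26 November 2007

November 2007 begins on a Thursday, so the first Monday is November 5 (4 days later).
November 2007 has 30 days. Adding weeks: 5, 12, 19, 26 — the last one ≤ 30 is the 26th.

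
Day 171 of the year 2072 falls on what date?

19 June 2072

January has 31 days (171 − 31 = 140 remain).
February has 29 days (140 − 29 = 111 remain).
March has 31 days (111 − 31 = 80 remain).
April has 30 days (80 − 30 = 50 remain).
May has 31 days (50 − 31 = 19 remain).
19 into June → June 19.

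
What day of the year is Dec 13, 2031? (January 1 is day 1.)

347

Days in months before Dec: 31 + 28 + 31 + 30 + 31 + 30 + 31 + 31 + 30 + 31 + 30 = 334.
Plus 13 days into Dec → day 347.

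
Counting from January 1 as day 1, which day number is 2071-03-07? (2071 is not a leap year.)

Days in months before March: 31 + 28 = 59.
Plus 7 days into March → day 66.

66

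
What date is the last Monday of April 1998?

The first Monday of April 1998 is April 6.
April 1998 has 30 days. Adding weeks: 6, 13, 20, 27 — the last one ≤ 30 is the 27th.

April 27, 1998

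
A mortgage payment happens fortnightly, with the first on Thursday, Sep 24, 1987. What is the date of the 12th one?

The 12th occurrence is 11 intervals after the first: 11 × 14 = 154 days after Sep 24, 1987.
Sep has 30 days — 6 days to the end of Sep leaves 148.
Oct has 31 days (117 left).
Nov has 30 days (87 left).
Dec has 31 days (56 left).
Jan has 31 days (25 left).
25 days into Feb → Feb 25, 1988.

Feb 25, 1988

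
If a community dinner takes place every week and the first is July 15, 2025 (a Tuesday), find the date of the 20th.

November 25, 2025

The 20th occurrence is 19 intervals after the first: 19 × 7 = 133 days after July 15, 2025.
July has 31 days — 16 days to the end of July leaves 117.
August has 31 days (86 left).
September has 30 days (56 left).
October has 31 days (25 left).
25 days into November → November 25, 2025.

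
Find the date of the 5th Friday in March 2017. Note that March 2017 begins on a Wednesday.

2017-03-31

March 2017 begins on a Wednesday, so the first Friday is March 3 (2 days later).
The 5th Friday is 4 weeks later: 3 + 28 = 31.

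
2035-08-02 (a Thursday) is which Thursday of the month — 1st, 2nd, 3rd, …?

1st

Day 2 falls in week ⌈2/7⌉ of the month.
Days 1–7 hold the 1st Thursday, 8–14 the 2nd, 15–21 the 3rd, 22–28 the 4th, 29–31 the 5th.
2 is in the range for the 1st.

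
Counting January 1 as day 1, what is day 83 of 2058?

24 March 2058

January has 31 days (83 − 31 = 52 remain).
February has 28 days (52 − 28 = 24 remain).
24 into March → March 24.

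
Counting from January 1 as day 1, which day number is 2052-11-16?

Days in months before November: 31 + 29 + 31 + 30 + 31 + 30 + 31 + 31 + 30 + 31 = 305.
Plus 16 days into November → day 321.

321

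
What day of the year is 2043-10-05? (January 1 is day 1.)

278

Days in months before October: 31 + 28 + 31 + 30 + 31 + 30 + 31 + 31 + 30 = 273.
Plus 5 days into October → day 278.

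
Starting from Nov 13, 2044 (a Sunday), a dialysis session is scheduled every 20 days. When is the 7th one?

The 7th occurrence is 6 intervals after the first: 6 × 20 = 120 days after Nov 13, 2044.
Nov has 30 days — 17 days to the end of Nov leaves 103.
Dec has 31 days (72 left).
Jan has 31 days (41 left).
Feb has 28 days (13 left).
13 days into Mar → Mar 13, 2045.

Mar 13, 2045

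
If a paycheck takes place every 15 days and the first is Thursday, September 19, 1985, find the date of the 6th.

The 6th occurrence is 5 intervals after the first: 5 × 15 = 75 days after September 19, 1985.
September has 30 days — 11 days to the end of September leaves 64.
October has 31 days (33 left).
November has 30 days (3 left).
3 days into December → December 3, 1985.

December 3, 1985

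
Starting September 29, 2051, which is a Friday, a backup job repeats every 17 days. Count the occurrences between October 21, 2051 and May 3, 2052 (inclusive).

11

Occurrences land 17·i days after September 29, 2051 for i = 0, 1, 2, …
October 21, 2051 is 22 days after the start; 22 ÷ 17 = 1 remainder 5; since the remainder is 5, round up to i = 2. First occurrence in the window: #3 on November 2, 2051 (2×17 = 34 days in).
May 3, 2052 is 217 days after the start; 217 ÷ 17 = 12 remainder 13. Last occurrence in the window: #13 on April 20, 2052.
Occurrences #3 through #13: 11 in total.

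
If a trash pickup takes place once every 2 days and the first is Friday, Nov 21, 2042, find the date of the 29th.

The 29th occurrence is 28 intervals after the first: 28 × 2 = 56 days after Nov 21, 2042.
Nov has 30 days — 9 days to the end of Nov leaves 47.
Dec has 31 days (16 left).
16 days into Jan → Jan 16, 2043.

Jan 16, 2043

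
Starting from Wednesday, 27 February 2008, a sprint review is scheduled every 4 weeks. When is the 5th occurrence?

18 June 2008

The 5th occurrence is 4 intervals after the first: 4 × 28 = 112 days after 27 February 2008.
February has 29 days — 2 days to the end of February leaves 110.
March has 31 days (79 left).
April has 30 days (49 left).
May has 31 days (18 left).
18 days into June → 18 June 2008.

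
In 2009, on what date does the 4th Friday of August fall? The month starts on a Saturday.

2009-08-28

August 2009 begins on a Saturday, so the first Friday is August 7 (6 days later).
The 4th Friday is 3 weeks later: 7 + 21 = 28.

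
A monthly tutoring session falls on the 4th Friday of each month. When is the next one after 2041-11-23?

2041-12-27

November 2041 starts on a Friday; its first Friday is the 1st, so the 4th Friday is the 22nd — 2041-11-22.
That is not after 2041-11-23, so look at December 2041.
December 2041 starts on a Sunday; its first Friday is the 6th, so the 4th Friday is the 27th — 2041-12-27.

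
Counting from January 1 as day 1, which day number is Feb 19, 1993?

50

Days in months before Feb: 31 = 31.
Plus 19 days into Feb → day 50.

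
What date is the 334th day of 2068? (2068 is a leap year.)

29 November 2068

January has 31 days (334 − 31 = 303 remain).
February has 29 days (303 − 29 = 274 remain).
March has 31 days (274 − 31 = 243 remain).
April has 30 days (243 − 30 = 213 remain).
May has 31 days (213 − 31 = 182 remain).
June has 30 days (182 − 30 = 152 remain).
July has 31 days (152 − 31 = 121 remain).
August has 31 days (121 − 31 = 90 remain).
September has 30 days (90 − 30 = 60 remain).
October has 31 days (60 − 31 = 29 remain).
29 into November → November 29.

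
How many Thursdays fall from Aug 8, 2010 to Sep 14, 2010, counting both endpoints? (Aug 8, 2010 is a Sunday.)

5

Aug 8, 2010 is a Sunday; the first Thursday on or after it is Aug 12, 2010 (4 days later).
From Aug 12, 2010 to Sep 14, 2010: 19 + 14 = 33 days (rest of Aug, Sep).
33 ÷ 7 = 4 full weeks with remainder 5, so 4 more Thursdays after the first → 5.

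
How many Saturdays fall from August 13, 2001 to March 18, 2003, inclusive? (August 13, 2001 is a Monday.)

83

August 13, 2001 is a Monday; the first Saturday on or after it is August 18, 2001 (5 days later).
From August 18, 2001 to March 18, 2003: 135 + 365 + 77 = 577 days (rest of 2001, 2002, to March 18, 2003 in 2003).
577 ÷ 7 = 82 full weeks with remainder 3, so 82 more Saturdays after the first → 83.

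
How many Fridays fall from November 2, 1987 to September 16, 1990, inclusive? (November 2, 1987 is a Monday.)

November 2, 1987 is a Monday; the first Friday on or after it is November 6, 1987 (4 days later).
From November 6, 1987 to September 16, 1990: 55 + 366 + 365 + 259 = 1045 days (rest of 1987, 1988, 1989, to September 16, 1990 in 1990).
1045 ÷ 7 = 149 full weeks with remainder 2, so 149 more Fridays after the first → 150.

150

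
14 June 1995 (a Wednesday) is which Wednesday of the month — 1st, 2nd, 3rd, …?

Day 14 falls in week ⌈14/7⌉ of the month.
Days 1–7 hold the 1st Wednesday, 8–14 the 2nd, 15–21 the 3rd, 22–28 the 4th, 29–31 the 5th.
14 is in the range for the 2nd.

2nd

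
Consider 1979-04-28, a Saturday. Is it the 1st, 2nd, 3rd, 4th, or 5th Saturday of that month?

4th

Day 28 falls in week ⌈28/7⌉ of the month.
Days 1–7 hold the 1st Saturday, 8–14 the 2nd, 15–21 the 3rd, 22–28 the 4th, 29–31 the 5th.
28 is in the range for the 4th.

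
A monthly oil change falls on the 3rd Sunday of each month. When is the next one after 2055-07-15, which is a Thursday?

2055-07-18

July 2055 starts on a Thursday; its first Sunday is the 4th, so the 3rd Sunday is the 18th — 2055-07-18.
2055-07-18 is after 2055-07-15, so that is the next one.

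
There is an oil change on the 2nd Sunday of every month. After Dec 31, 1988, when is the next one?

Jan 8, 1989

Dec 1988 starts on a Thursday; its first Sunday is the 4th, so the 2nd Sunday is the 11th — Dec 11, 1988.
That is not after Dec 31, 1988, so look at Jan 1989.
Jan 1989 starts on a Sunday; its first Sunday is the 1st, so the 2nd Sunday is the 8th — Jan 8, 1989.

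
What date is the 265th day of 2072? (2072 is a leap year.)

Jan has 31 days (265 − 31 = 234 remain).
Feb has 29 days (234 − 29 = 205 remain).
Mar has 31 days (205 − 31 = 174 remain).
Apr has 30 days (174 − 30 = 144 remain).
May has 31 days (144 − 31 = 113 remain).
Jun has 30 days (113 − 30 = 83 remain).
Jul has 31 days (83 − 31 = 52 remain).
Aug has 31 days (52 − 31 = 21 remain).
21 into Sep → Sep 21.

Sep 21, 2072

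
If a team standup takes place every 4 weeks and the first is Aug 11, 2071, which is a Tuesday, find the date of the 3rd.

Oct 6, 2071

The 3rd occurrence is 2 intervals after the first: 2 × 28 = 56 days after Aug 11, 2071.
Aug has 31 days — 20 days to the end of Aug leaves 36.
Sep has 30 days (6 left).
6 days into Oct → Oct 6, 2071.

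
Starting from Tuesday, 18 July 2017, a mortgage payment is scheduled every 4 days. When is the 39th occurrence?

17 December 2017

The 39th occurrence is 38 intervals after the first: 38 × 4 = 152 days after 18 July 2017.
July has 31 days — 13 days to the end of July leaves 139.
August has 31 days (108 left).
September has 30 days (78 left).
October has 31 days (47 left).
November has 30 days (17 left).
17 days into December → 17 December 2017.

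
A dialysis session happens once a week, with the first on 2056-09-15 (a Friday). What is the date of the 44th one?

The 44th occurrence is 43 intervals after the first: 43 × 7 = 301 days after 2056-09-15.
September has 30 days — 15 days to the end of September leaves 286.
October has 31 days (255 left).
November has 30 days (225 left).
December has 31 days (194 left).
January has 31 days (163 left).
February has 28 days (135 left).
March has 31 days (104 left).
April has 30 days (74 left).
May has 31 days (43 left).
June has 30 days (13 left).
13 days into July → 2057-07-13.

2057-07-13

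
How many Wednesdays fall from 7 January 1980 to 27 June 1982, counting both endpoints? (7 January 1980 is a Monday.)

7 January 1980 is a Monday; the first Wednesday on or after it is 9 January 1980 (2 days later).
From 9 January 1980 to 27 June 1982: 357 + 365 + 178 = 900 days (rest of 1980, 1981, to 27 June 1982 in 1982).
900 ÷ 7 = 128 full weeks with remainder 4, so 128 more Wednesdays after the first → 129.

129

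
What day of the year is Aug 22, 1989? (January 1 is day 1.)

Days in months before Aug: 31 + 28 + 31 + 30 + 31 + 30 + 31 = 212.
Plus 22 days into Aug → day 234.

234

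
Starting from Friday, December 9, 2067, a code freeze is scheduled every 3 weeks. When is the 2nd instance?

December 30, 2067

The 2nd occurrence is 1 interval after the first: 1 × 21 = 21 days after December 9, 2067.
21 days later is December 30, 2067.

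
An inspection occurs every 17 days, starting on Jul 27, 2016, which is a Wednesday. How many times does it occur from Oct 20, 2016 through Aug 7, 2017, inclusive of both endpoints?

Occurrences land 17·i days after Jul 27, 2016 for i = 0, 1, 2, …
Oct 20, 2016 is 85 days after the start; 85 ÷ 17 = 5 remainder 0. First occurrence in the window: #6 on Oct 20, 2016 (5×17 = 85 days in).
Aug 7, 2017 is 376 days after the start; 376 ÷ 17 = 22 remainder 2. Last occurrence in the window: #23 on Aug 5, 2017.
Occurrences #6 through #23: 18 in total.

18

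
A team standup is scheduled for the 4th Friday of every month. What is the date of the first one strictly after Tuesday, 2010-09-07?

2010-09-24

September 2010 starts on a Wednesday; its first Friday is the 3rd, so the 4th Friday is the 24th — 2010-09-24.
2010-09-24 is after 2010-09-07, so that is the next one.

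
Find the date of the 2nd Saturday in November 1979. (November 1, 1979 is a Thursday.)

November 1979 begins on a Thursday, so the first Saturday is November 3 (2 days later).
The 2nd Saturday is 1 weeks later: 3 + 7 = 10.

10 November 1979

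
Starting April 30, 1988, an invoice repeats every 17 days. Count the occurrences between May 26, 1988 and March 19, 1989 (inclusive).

Occurrences land 17·i days after April 30, 1988 for i = 0, 1, 2, …
May 26, 1988 is 26 days after the start; 26 ÷ 17 = 1 remainder 9; since the remainder is 9, round up to i = 2. First occurrence in the window: #3 on June 3, 1988 (2×17 = 34 days in).
March 19, 1989 is 323 days after the start; 323 ÷ 17 = 19 remainder 0. Last occurrence in the window: #20 on March 19, 1989.
Occurrences #3 through #20: 18 in total.

18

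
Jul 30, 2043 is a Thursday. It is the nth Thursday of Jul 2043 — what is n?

Day 30 falls in week ⌈30/7⌉ of the month.
Days 1–7 hold the 1st Thursday, 8–14 the 2nd, 15–21 the 3rd, 22–28 the 4th, 29–31 the 5th.
30 is in the range for the 5th.

5th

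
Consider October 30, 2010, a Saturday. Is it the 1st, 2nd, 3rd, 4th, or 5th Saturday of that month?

5th

Day 30 falls in week ⌈30/7⌉ of the month.
Days 1–7 hold the 1st Saturday, 8–14 the 2nd, 15–21 the 3rd, 22–28 the 4th, 29–31 the 5th.
30 is in the range for the 5th.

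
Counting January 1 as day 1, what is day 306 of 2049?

2049-11-02

January has 31 days (306 − 31 = 275 remain).
February has 28 days (275 − 28 = 247 remain).
March has 31 days (247 − 31 = 216 remain).
April has 30 days (216 − 30 = 186 remain).
May has 31 days (186 − 31 = 155 remain).
June has 30 days (155 − 30 = 125 remain).
July has 31 days (125 − 31 = 94 remain).
August has 31 days (94 − 31 = 63 remain).
September has 30 days (63 − 30 = 33 remain).
October has 31 days (33 − 31 = 2 remain).
2 into November → November 2.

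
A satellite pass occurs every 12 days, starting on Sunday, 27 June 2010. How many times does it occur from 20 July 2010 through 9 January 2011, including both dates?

Occurrences land 12·i days after 27 June 2010 for i = 0, 1, 2, …
20 July 2010 is 23 days after the start; 23 ÷ 12 = 1 remainder 11; since the remainder is 11, round up to i = 2. First occurrence in the window: #3 on 21 July 2010 (2×12 = 24 days in).
9 January 2011 is 196 days after the start; 196 ÷ 12 = 16 remainder 4. Last occurrence in the window: #17 on 5 January 2011.
Occurrences #3 through #17: 15 in total.

15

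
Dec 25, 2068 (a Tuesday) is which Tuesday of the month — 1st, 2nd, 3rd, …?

Day 25 falls in week ⌈25/7⌉ of the month.
Days 1–7 hold the 1st Tuesday, 8–14 the 2nd, 15–21 the 3rd, 22–28 the 4th, 29–31 the 5th.
25 is in the range for the 4th.

4th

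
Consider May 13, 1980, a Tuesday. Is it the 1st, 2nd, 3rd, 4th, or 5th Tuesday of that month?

2nd

Day 13 falls in week ⌈13/7⌉ of the month.
Days 1–7 hold the 1st Tuesday, 8–14 the 2nd, 15–21 the 3rd, 22–28 the 4th, 29–31 the 5th.
13 is in the range for the 2nd.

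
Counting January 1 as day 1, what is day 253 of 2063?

January has 31 days (253 − 31 = 222 remain).
February has 28 days (222 − 28 = 194 remain).
March has 31 days (194 − 31 = 163 remain).
April has 30 days (163 − 30 = 133 remain).
May has 31 days (133 − 31 = 102 remain).
June has 30 days (102 − 30 = 72 remain).
July has 31 days (72 − 31 = 41 remain).
August has 31 days (41 − 31 = 10 remain).
10 into September → September 10.

10 September 2063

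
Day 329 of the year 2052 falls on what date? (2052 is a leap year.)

Nov 24, 2052

Jan has 31 days (329 − 31 = 298 remain).
Feb has 29 days (298 − 29 = 269 remain).
Mar has 31 days (269 − 31 = 238 remain).
Apr has 30 days (238 − 30 = 208 remain).
May has 31 days (208 − 31 = 177 remain).
Jun has 30 days (177 − 30 = 147 remain).
Jul has 31 days (147 − 31 = 116 remain).
Aug has 31 days (116 − 31 = 85 remain).
Sep has 30 days (85 − 30 = 55 remain).
Oct has 31 days (55 − 31 = 24 remain).
24 into Nov → Nov 24.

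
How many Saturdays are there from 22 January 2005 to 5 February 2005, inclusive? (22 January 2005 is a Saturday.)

22 January 2005 is a Saturday; the first Saturday on or after it is 22 January 2005.
From 22 January 2005 to 5 February 2005: 9 + 5 = 14 days (rest of January, February).
14 ÷ 7 = 2 full weeks with remainder 0, so 2 more Saturdays after the first → 3.

3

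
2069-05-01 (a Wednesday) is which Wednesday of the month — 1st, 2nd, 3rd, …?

1st

Day 1 falls in week ⌈1/7⌉ of the month.
Days 1–7 hold the 1st Wednesday, 8–14 the 2nd, 15–21 the 3rd, 22–28 the 4th, 29–31 the 5th.
1 is in the range for the 1st.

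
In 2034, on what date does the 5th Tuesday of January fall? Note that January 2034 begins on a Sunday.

2034-01-31

January 2034 begins on a Sunday, so the first Tuesday is January 3 (2 days later).
The 5th Tuesday is 4 weeks later: 3 + 28 = 31.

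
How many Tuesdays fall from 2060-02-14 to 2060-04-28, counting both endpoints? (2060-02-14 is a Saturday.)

11

2060-02-14 is a Saturday; the first Tuesday on or after it is 2060-02-17 (3 days later).
From 2060-02-17 to 2060-04-28: 12 + 31 + 28 = 71 days (rest of February, March, April).
71 ÷ 7 = 10 full weeks with remainder 1, so 10 more Tuesdays after the first → 11.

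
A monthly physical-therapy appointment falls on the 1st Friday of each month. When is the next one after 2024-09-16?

September 2024 starts on a Sunday, so its 1st Friday is 2024-09-06 (5 days in).
That is not after 2024-09-16, so look at October 2024.
October 2024 starts on a Tuesday, so its 1st Friday is 2024-10-04 (3 days in).

2024-10-04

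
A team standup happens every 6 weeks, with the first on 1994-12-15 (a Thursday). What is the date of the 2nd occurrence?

1995-01-26

The 2nd occurrence is 1 interval after the first: 1 × 42 = 42 days after 1994-12-15.
December has 31 days — 16 days to the end of December leaves 26.
26 days into January → 1995-01-26.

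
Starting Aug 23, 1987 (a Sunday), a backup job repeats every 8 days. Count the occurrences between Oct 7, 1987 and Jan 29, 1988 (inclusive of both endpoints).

14

Occurrences land 8·i days after Aug 23, 1987 for i = 0, 1, 2, …
Oct 7, 1987 is 45 days after the start; 45 ÷ 8 = 5 remainder 5; since the remainder is 5, round up to i = 6. First occurrence in the window: #7 on Oct 10, 1987 (6×8 = 48 days in).
Jan 29, 1988 is 159 days after the start; 159 ÷ 8 = 19 remainder 7. Last occurrence in the window: #20 on Jan 22, 1988.
Occurrences #7 through #20: 14 in total.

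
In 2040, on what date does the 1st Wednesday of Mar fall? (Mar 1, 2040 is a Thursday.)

Mar 7, 2040

Mar 2040 begins on a Thursday, so the first Wednesday is Mar 7 (6 days later).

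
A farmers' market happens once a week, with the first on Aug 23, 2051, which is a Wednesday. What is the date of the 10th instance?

Oct 25, 2051

The 10th occurrence is 9 intervals after the first: 9 × 7 = 63 days after Aug 23, 2051.
Aug has 31 days — 8 days to the end of Aug leaves 55.
Sep has 30 days (25 left).
25 days into Oct → Oct 25, 2051.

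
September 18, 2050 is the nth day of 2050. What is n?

Days in months before September: 31 + 28 + 31 + 30 + 31 + 30 + 31 + 31 = 243.
Plus 18 days into September → day 261.

261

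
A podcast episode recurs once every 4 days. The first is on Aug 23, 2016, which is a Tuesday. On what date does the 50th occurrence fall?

Mar 7, 2017

The 50th occurrence is 49 intervals after the first: 49 × 4 = 196 days after Aug 23, 2016.
Aug has 31 days — 8 days to the end of Aug leaves 188.
Sep has 30 days (158 left).
Oct has 31 days (127 left).
Nov has 30 days (97 left).
Dec has 31 days (66 left).
Jan has 31 days (35 left).
Feb has 28 days (7 left).
7 days into Mar → Mar 7, 2017.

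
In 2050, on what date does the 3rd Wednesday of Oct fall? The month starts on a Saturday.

Oct 2050 begins on a Saturday, so the first Wednesday is Oct 5 (4 days later).
The 3rd Wednesday is 2 weeks later: 5 + 14 = 19.

Oct 19, 2050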